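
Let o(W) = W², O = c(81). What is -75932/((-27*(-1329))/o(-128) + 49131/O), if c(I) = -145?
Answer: 180390133760/799759269 ≈ 225.56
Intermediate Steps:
O = -145
-75932/((-27*(-1329))/o(-128) + 49131/O) = -75932/((-27*(-1329))/((-128)²) + 49131/(-145)) = -75932/(35883/16384 + 49131*(-1/145)) = -75932/(35883*(1/16384) - 49131/145) = -75932/(35883/16384 - 49131/145) = -75932/(-799759269/2375680) = -75932*(-2375680/799759269) = 180390133760/799759269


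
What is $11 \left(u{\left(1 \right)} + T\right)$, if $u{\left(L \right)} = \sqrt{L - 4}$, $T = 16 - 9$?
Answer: $77 + 11 i \sqrt{3} \approx 77.0 + 19.053 i$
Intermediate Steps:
$T = 7$ ($T = 16 - 9 = 7$)
$u{\left(L \right)} = \sqrt{-4 + L}$
$11 \left(u{\left(1 \right)} + T\right) = 11 \left(\sqrt{-4 + 1} + 7\right) = 11 \left(\sqrt{-3} + 7\right) = 11 \left(i \sqrt{3} + 7\right) = 11 \left(7 + i \sqrt{3}\right) = 77 + 11 i \sqrt{3}$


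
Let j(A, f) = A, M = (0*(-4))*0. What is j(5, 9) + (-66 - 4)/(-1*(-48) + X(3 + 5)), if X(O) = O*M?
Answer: 85/24 ≈ 3.5417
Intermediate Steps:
M = 0 (M = 0*0 = 0)
X(O) = 0 (X(O) = O*0 = 0)
j(5, 9) + (-66 - 4)/(-1*(-48) + X(3 + 5)) = 5 + (-66 - 4)/(-1*(-48) + 0) = 5 - 70/(48 + 0) = 5 - 70/48 = 5 + (1/48)*(-70) = 5 - 35/24 = 85/24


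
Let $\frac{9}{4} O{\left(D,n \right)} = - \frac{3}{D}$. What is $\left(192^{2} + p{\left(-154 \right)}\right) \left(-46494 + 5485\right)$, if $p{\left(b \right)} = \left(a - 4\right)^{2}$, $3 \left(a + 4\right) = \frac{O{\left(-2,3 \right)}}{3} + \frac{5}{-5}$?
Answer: $- \frac{1104109297265}{729} \approx -1.5146 \cdot 10^{9}$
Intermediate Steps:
$O{\left(D,n \right)} = - \frac{4}{3 D}$ ($O{\left(D,n \right)} = \frac{4 \left(- \frac{3}{D}\right)}{9} = - \frac{4}{3 D}$)
$a = - \frac{115}{27}$ ($a = -4 + \frac{\frac{\left(- \frac{4}{3}\right) \frac{1}{-2}}{3} + \frac{5}{-5}}{3} = -4 + \frac{\left(- \frac{4}{3}\right) \left(- \frac{1}{2}\right) \frac{1}{3} + 5 \left(- \frac{1}{5}\right)}{3} = -4 + \frac{\frac{2}{3} \cdot \frac{1}{3} - 1}{3} = -4 + \frac{\frac{2}{9} - 1}{3} = -4 + \frac{1}{3} \left(- \frac{7}{9}\right) = -4 - \frac{7}{27} = - \frac{115}{27} \approx -4.2593$)
$p{\left(b \right)} = \frac{49729}{729}$ ($p{\left(b \right)} = \left(- \frac{115}{27} - 4\right)^{2} = \left(- \frac{223}{27}\right)^{2} = \frac{49729}{729}$)
$\left(192^{2} + p{\left(-154 \right)}\right) \left(-46494 + 5485\right) = \left(192^{2} + \frac{49729}{729}\right) \left(-46494 + 5485\right) = \left(36864 + \frac{49729}{729}\right) \left(-41009\right) = \frac{26923585}{729} \left(-41009\right) = - \frac{1104109297265}{729}$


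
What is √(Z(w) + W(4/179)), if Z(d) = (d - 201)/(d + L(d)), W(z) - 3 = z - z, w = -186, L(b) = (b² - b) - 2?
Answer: √72996870/4942 ≈ 1.7288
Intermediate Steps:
L(b) = -2 + b² - b
W(z) = 3 (W(z) = 3 + (z - z) = 3 + 0 = 3)
Z(d) = (-201 + d)/(-2 + d²) (Z(d) = (d - 201)/(d + (-2 + d² - d)) = (-201 + d)/(-2 + d²))
√(Z(w) + W(4/179)) = √((-201 - 186)/(-2 + (-186)²) + 3) = √(-387/(-2 + 34596) + 3) = √(-387/34594 + 3) = √(103395/34594) = √72996870/4942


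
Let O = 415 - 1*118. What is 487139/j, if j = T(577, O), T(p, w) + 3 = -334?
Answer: -487139/337 ≈ -1445.5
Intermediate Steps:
O = 297 (O = 415 - 118 = 297)
T(p, w) = -337 (T(p, w) = -3 - 334 = -337)
j = -337
487139/j = 487139/(-337) = 487139*(-1/337) = -487139/337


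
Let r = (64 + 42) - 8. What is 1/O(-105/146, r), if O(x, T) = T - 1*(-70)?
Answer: 1/168 ≈ 0.0059524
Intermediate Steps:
r = 98 (r = 106 - 8 = 98)
O(x, T) = 70 + T (O(x, T) = T + 70 = 70 + T)
1/O(-105/146, r) = 1/(70 + 98) = 1/168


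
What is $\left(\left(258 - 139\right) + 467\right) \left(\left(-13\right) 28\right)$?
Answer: $-213304$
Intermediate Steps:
$\left(\left(258 - 139\right) + 467\right) \left(\left(-13\right) 28\right) = \left(\left(258 - 139\right) + 467\right) \left(-364\right) = \left(119 + 467\right) \left(-364\right) = 586 \left(-364\right) = -213304$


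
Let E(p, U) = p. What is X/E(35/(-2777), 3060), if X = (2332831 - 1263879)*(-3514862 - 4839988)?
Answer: 708605790141840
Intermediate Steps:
X = -8930933617200 (X = 1068952*(-8354850) = -8930933617200)
X/E(35/(-2777), 3060) = -8930933617200/(35/(-2777)) = -8930933617200/(35*(-1/2777)) = -8930933617200/(-35/2777) = -8930933617200*(-2777/35) = 708605790141840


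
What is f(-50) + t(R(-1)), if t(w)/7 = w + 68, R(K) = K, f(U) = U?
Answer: 419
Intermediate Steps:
t(w) = 476 + 7*w (t(w) = 7*(w + 68) = 7*(68 + w) = 476 + 7*w)
f(-50) + t(R(-1)) = -50 + (476 + 7*(-1)) = -50 + (476 - 7) = -50 + 469 = 419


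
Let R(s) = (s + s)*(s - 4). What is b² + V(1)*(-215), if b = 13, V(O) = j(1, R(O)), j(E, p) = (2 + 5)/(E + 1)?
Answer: -1167/2 ≈ -583.50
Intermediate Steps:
R(s) = 2*s*(-4 + s) (R(s) = (2*s)*(-4 + s) = 2*s*(-4 + s))
j(E, p) = 7/(1 + E)
V(O) = 7/2 (V(O) = 7/(1 + 1) = 7/2)
b² + V(1)*(-215) = 13² + (7/2)*(-215) = 169 - 1505/2 = -1167/2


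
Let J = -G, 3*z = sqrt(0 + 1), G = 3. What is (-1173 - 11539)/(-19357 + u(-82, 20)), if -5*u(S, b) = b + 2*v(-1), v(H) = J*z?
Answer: 9080/13829 ≈ 0.65659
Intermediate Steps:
z = 1/3 (z = sqrt(0 + 1)/3 = sqrt(1)/3 = (1/3)*1 = 1/3 ≈ 0.33333)
J = -3 (J = -1*3 = -3)
v(H) = -1 (v(H) = -3*1/3 = -1)
u(S, b) = 2/5 - b/5 (u(S, b) = -(b + 2*(-1))/5 = -(b - 2)/5 = -(-2 + b)/5 = 2/5 - b/5)
(-1173 - 11539)/(-19357 + u(-82, 20)) = (-1173 - 11539)/(-19357 + (2/5 - 1/5*20)) = -12712/(-19357 + (2/5 - 4)) = -12712/(-19357 - 18/5) = -12712/(-96803/5) = -12712*(-5/96803) = 9080/13829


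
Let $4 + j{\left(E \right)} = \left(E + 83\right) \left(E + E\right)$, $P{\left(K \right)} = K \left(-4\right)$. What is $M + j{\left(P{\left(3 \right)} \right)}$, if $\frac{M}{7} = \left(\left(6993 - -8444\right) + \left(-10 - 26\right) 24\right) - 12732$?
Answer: $11179$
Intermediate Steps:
$P{\left(K \right)} = - 4 K$
$j{\left(E \right)} = -4 + 2 E \left(83 + E\right)$ ($j{\left(E \right)} = -4 + \left(E + 83\right) \left(E + E\right) = -4 + \left(83 + E\right) 2 E = -4 + 2 E \left(83 + E\right)$)
$M = 12887$ ($M = 7 \left(\left(\left(6993 - -8444\right) + \left(-10 - 26\right) 24\right) - 12732\right) = 7 \left(\left(\left(6993 + 8444\right) - 864\right) - 12732\right) = 7 \left(\left(15437 - 864\right) - 12732\right) = 7 \left(14573 - 12732\right) = 7 \cdot 1841 = 12887$)
$M + j{\left(P{\left(3 \right)} \right)} = 12887 + \left(-4 + 2 \left(\left(-4\right) 3\right)^{2} + 166 \left(\left(-4\right) 3\right)\right) = 12887 + \left(-4 + 2 \left(-12\right)^{2} + 166 \left(-12\right)\right) = 12887 - 1708 = 11179$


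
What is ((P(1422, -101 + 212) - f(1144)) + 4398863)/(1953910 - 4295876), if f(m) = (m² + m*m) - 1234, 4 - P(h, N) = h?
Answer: -1781207/2341966 ≈ -0.76056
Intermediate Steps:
P(h, N) = 4 - h
f(m) = -1234 + 2*m² (f(m) = (m² + m²) - 1234 = 2*m² - 1234 = -1234 + 2*m²)
((P(1422, -101 + 212) - f(1144)) + 4398863)/(1953910 - 4295876) = (((4 - 1*1422) - (-1234 + 2*1144²)) + 4398863)/(1953910 - 4295876) = (((4 - 1422) - (-1234 + 2*1308736)) + 4398863)/(-2341966) = ((-1418 - (-1234 + 2617472)) + 4398863)*(-1/2341966) = ((-1418 - 1*2616238) + 4398863)*(-1/2341966) = ((-1418 - 2616238) + 4398863)*(-1/2341966) = (-2617656 + 4398863)*(-1/2341966) = 1781207*(-1/2341966) = -1781207/2341966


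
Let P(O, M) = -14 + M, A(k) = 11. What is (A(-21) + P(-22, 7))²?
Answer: 16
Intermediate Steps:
(A(-21) + P(-22, 7))² = (11 + (-14 + 7))² = (11 - 7)² = 4² = 16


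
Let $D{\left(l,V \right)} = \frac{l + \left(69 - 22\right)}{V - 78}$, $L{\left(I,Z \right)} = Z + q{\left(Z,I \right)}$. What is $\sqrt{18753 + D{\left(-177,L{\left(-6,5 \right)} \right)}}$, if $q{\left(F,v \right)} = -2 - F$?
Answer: $\frac{\sqrt{300074}}{4} \approx 136.95$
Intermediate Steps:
$L{\left(I,Z \right)} = -2$ ($L{\left(I,Z \right)} = Z - \left(2 + Z\right) = -2$)
$D{\left(l,V \right)} = \frac{47 + l}{-78 + V}$ ($D{\left(l,V \right)} = \frac{l + 47}{-78 + V} = \frac{47 + l}{-78 + V}$)
$\sqrt{18753 + D{\left(-177,L{\left(-6,5 \right)} \right)}} = \sqrt{18753 + \frac{47 - 177}{-78 - 2}} = \sqrt{18753 + \frac{1}{-80} \left(-130\right)} = \sqrt{18753 - - \frac{13}{8}} = \sqrt{18753 + \frac{13}{8}} = \sqrt{\frac{150037}{8}} = \frac{\sqrt{300074}}{4}$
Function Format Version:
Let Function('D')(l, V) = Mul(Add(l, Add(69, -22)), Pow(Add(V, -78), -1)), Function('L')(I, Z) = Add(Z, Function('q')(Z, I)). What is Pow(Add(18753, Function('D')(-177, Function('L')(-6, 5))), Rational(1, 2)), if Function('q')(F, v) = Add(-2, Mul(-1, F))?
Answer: Mul(Rational(1, 4), Pow(300074, Rational(1, 2))) ≈ 136.95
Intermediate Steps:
Function('L')(I, Z) = -2 (Function('L')(I, Z) = Add(Z, Add(-2, Mul(-1, Z))) = -2)
Function('D')(l, V) = Mul(Pow(Add(-78, V), -1), Add(47, l)) (Function('D')(l, V) = Mul(Add(l, 47), Pow(Add(-78, V), -1)) = Mul(Add(47, l), Pow(Add(-78, V), -1)) = Mul(Pow(Add(-78, V), -1), Add(47, l)))
Pow(Add(18753, Function('D')(-177, Function('L')(-6, 5))), Rational(1, 2)) = Pow(Add(18753, Mul(Pow(Add(-78, -2), -1), Add(47, -177))), Rational(1, 2)) = Pow(Add(18753, Mul(Pow(-80, -1), -130)), Rational(1, 2)) = Pow(Add(18753, Mul(Rational(-1, 80), -130)), Rational(1, 2)) = Pow(Add(18753, Rational(13, 8)), Rational(1, 2)) = Pow(Rational(150037, 8), Rational(1, 2)) = Mul(Rational(1, 4), Pow(300074, Rational(1, 2)))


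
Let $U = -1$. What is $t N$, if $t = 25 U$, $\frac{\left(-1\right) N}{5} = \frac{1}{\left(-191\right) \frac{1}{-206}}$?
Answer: $\frac{25750}{191} \approx 134.82$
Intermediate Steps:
$N = - \frac{1030}{191}$ ($N = - \frac{5}{\left(-191\right) \frac{1}{-206}} = - \frac{5}{\left(-191\right) \left(- \frac{1}{206}\right)} = - \frac{5}{\frac{191}{206}} = \left(-5\right) \frac{206}{191} = - \frac{1030}{191} \approx -5.3927$)
$t = -25$ ($t = 25 \left(-1\right) = -25$)
$t N = \left(-25\right) \left(- \frac{1030}{191}\right) = \frac{25750}{191}$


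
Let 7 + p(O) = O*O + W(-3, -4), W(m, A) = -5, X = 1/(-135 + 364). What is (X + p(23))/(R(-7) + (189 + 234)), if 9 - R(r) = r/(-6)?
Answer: 710364/591965 ≈ 1.2000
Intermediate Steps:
R(r) = 9 + r/6 (R(r) = 9 - r/(-6) = 9 - r*(-1)/6 = 9 - (-1)*r/6 = 9 + r/6)
X = 1/229 ≈ 0.0043668
p(O) = -12 + O² (p(O) = -7 + (O*O - 5) = -7 + (O² - 5) = -7 + (-5 + O²) = -12 + O²)
(X + p(23))/(R(-7) + (189 + 234)) = (1/229 + (-12 + 23²))/((9 + (⅙)*(-7)) + (189 + 234)) = (1/229 + (-12 + 529))/((9 - 7/6) + 423) = (1/229 + 517)/(47/6 + 423) = (118394/229)/(2585/6) = (6/2585)*(118394/229) = 710364/591965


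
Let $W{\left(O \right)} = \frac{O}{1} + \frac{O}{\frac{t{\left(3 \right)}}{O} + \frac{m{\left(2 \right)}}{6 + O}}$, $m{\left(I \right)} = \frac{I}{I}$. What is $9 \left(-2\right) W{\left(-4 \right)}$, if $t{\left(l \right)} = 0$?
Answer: $216$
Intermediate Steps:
$m{\left(I \right)} = 1$
$W{\left(O \right)} = O + O \left(6 + O\right)$ ($W{\left(O \right)} = \frac{O}{1} + \frac{O}{\frac{0}{O} + 1 \frac{1}{6 + O}} = O 1 + \frac{O}{0 + \frac{1}{6 + O}} = O + \frac{O}{\frac{1}{6 + O}} = O + O \left(6 + O\right)$)
$9 \left(-2\right) W{\left(-4 \right)} = 9 \left(-2\right) \left(- 4 \left(7 - 4\right)\right) = - 18 \left(\left(-4\right) 3\right) = \left(-18\right) \left(-12\right) = 216$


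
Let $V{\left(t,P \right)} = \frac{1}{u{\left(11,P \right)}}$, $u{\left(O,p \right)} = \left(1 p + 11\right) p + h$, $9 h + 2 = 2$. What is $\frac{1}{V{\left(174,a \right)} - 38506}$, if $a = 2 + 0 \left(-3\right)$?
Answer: $- \frac{26}{1001155} \approx -2.597 \cdot 10^{-5}$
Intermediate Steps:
$h = 0$ ($h = - \frac{2}{9} + \frac{1}{9} \cdot 2 = - \frac{2}{9} + \frac{2}{9} = 0$)
$a = 2$ ($a = 2 + 0 = 2$)
$u{\left(O,p \right)} = p \left(11 + p\right)$ ($u{\left(O,p \right)} = \left(1 p + 11\right) p + 0 = \left(p + 11\right) p + 0 = \left(11 + p\right) p + 0 = p \left(11 + p\right) + 0 = p \left(11 + p\right)$)
$V{\left(t,P \right)} = \frac{1}{P \left(11 + P\right)}$
$\frac{1}{V{\left(174,a \right)} - 38506} = \frac{1}{\frac{1}{2 \left(11 + 2\right)} - 38506} = \frac{1}{\frac{1}{2 \cdot 13} - 38506} = \frac{1}{\frac{1}{2} \cdot \frac{1}{13} - 38506} = \frac{1}{\frac{1}{26} - 38506} = \frac{1}{- \frac{1001155}{26}} = - \frac{26}{1001155}$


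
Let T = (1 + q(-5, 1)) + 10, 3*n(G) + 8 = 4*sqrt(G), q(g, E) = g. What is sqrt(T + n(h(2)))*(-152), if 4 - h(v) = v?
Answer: -152*sqrt(30 + 12*sqrt(2))/3 ≈ -347.24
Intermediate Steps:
h(v) = 4 - v
n(G) = -8/3 + 4*sqrt(G)/3 (n(G) = -8/3 + (4*sqrt(G))/3 = -8/3 + 4*sqrt(G)/3)
T = 6 (T = (1 - 5) + 10 = -4 + 10 = 6)
sqrt(T + n(h(2)))*(-152) = sqrt(6 + (-8/3 + 4*sqrt(4 - 1*2)/3))*(-152) = sqrt(6 + (-8/3 + 4*sqrt(4 - 2)/3))*(-152) = sqrt(6 + (-8/3 + 4*sqrt(2)/3))*(-152) = sqrt(10/3 + 4*sqrt(2)/3)*(-152) = -152*sqrt(10/3 + 4*sqrt(2)/3)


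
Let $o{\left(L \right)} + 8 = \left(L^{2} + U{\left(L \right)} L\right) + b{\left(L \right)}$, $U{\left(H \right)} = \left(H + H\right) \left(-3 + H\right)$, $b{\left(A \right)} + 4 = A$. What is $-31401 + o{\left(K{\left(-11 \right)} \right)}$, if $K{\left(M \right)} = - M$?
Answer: $-29345$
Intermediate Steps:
$b{\left(A \right)} = -4 + A$
$U{\left(H \right)} = 2 H \left(-3 + H\right)$
$o{\left(L \right)} = -12 + L + L^{2} + 2 L^{2} \left(-3 + L\right)$ ($o{\left(L \right)} = -8 + \left(\left(L^{2} + 2 L \left(-3 + L\right) L\right) + \left(-4 + L\right)\right) = -8 + \left(\left(L^{2} + 2 L^{2} \left(-3 + L\right)\right) + \left(-4 + L\right)\right) = -8 + \left(-4 + L + L^{2} + 2 L^{2} \left(-3 + L\right)\right) = -12 + L + L^{2} + 2 L^{2} \left(-3 + L\right)$)
$-31401 + o{\left(K{\left(-11 \right)} \right)} = -31401 - \left(1 - 2662 + 605\right) = -31401 + \left(-12 + 11 - 5 \cdot 11^{2} + 2 \cdot 11^{3}\right) = -31401 + \left(-12 + 11 - 605 + 2 \cdot 1331\right) = -31401 + \left(-12 + 11 - 605 + 2662\right) = -31401 + 2056 = -29345$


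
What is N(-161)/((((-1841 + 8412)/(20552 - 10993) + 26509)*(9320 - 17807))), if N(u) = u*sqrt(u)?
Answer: 66913*I*sqrt(161)/93506851638 ≈ 9.0799e-6*I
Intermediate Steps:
N(u) = u**(3/2)
N(-161)/((((-1841 + 8412)/(20552 - 10993) + 26509)*(9320 - 17807))) = (-161)**(3/2)/((((-1841 + 8412)/(20552 - 10993) + 26509)*(9320 - 17807))) = (-161*I*sqrt(161))/(((6571/9559 + 26509)*(-8487))) = (-161*I*sqrt(161))/(((253406102/9559)*(-8487))) = (-161*I*sqrt(161))/(-2150657587674/9559) = -161*I*sqrt(161)*(-9559/2150657587674) = 66913*I*sqrt(161)/93506851638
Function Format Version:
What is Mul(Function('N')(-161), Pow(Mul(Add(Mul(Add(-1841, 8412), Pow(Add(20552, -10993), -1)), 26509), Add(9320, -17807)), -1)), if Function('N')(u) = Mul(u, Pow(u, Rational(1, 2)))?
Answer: Mul(Rational(66913, 93506851638), I, Pow(161, Rational(1, 2))) ≈ Mul(9.0799e-6, I)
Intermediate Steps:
Function('N')(u) = Pow(u, Rational(3, 2))
Mul(Function('N')(-161), Pow(Mul(Add(Mul(Add(-1841, 8412), Pow(Add(20552, -10993), -1)), 26509), Add(9320, -17807)), -1)) = Mul(Pow(-161, Rational(3, 2)), Pow(Mul(Add(Mul(Add(-1841, 8412), Pow(Add(20552, -10993), -1)), 26509), Add(9320, -17807)), -1)) = Mul(Mul(-161, I, Pow(161, Rational(1, 2))), Pow(Mul(Add(Mul(6571, Pow(9559, -1)), 26509), -8487), -1)) = Mul(Mul(-161, I, Pow(161, Rational(1, 2))), Pow(Mul(Add(Mul(6571, Rational(1, 9559)), 26509), -8487), -1)) = Mul(Mul(-161, I, Pow(161, Rational(1, 2))), Pow(Mul(Add(Rational(6571, 9559), 26509), -8487), -1)) = Mul(Mul(-161, I, Pow(161, Rational(1, 2))), Pow(Mul(Rational(253406102, 9559), -8487), -1)) = Mul(Mul(-161, I, Pow(161, Rational(1, 2))), Pow(Rational(-2150657587674, 9559), -1)) = Mul(Mul(-161, I, Pow(161, Rational(1, 2))), Rational(-9559, 2150657587674)) = Mul(Rational(66913, 93506851638), I, Pow(161, Rational(1, 2)))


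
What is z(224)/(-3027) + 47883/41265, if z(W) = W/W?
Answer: 5366688/4626265 ≈ 1.1600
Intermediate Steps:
z(W) = 1
z(224)/(-3027) + 47883/41265 = 1/(-3027) + 47883/41265 = 1*(-1/3027) + 47883*(1/41265) = -1/3027 + 15961/13755 = 5366688/4626265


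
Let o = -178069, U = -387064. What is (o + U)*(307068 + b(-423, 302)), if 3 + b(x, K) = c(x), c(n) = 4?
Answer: -173534825177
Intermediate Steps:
b(x, K) = 1 (b(x, K) = -3 + 4 = 1)
(o + U)*(307068 + b(-423, 302)) = (-178069 - 387064)*(307068 + 1) = -565133*307069 = -173534825177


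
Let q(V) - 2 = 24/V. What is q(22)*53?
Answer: 1802/11 ≈ 163.82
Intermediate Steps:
q(V) = 2 + 24/V
q(22)*53 = (2 + 24/22)*53 = (2 + 24*(1/22))*53 = (2 + 12/11)*53 = (34/11)*53 = 1802/11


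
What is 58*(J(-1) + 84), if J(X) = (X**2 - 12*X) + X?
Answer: 5568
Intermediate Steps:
J(X) = X**2 - 11*X
58*(J(-1) + 84) = 58*(-(-11 - 1) + 84) = 58*(-1*(-12) + 84) = 58*(12 + 84) = 58*96 = 5568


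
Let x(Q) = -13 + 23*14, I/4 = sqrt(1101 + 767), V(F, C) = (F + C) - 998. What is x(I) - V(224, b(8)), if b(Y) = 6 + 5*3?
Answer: 1062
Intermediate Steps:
b(Y) = 21 (b(Y) = 6 + 15 = 21)
V(F, C) = -998 + C + F (V(F, C) = (C + F) - 998 = -998 + C + F)
I = 8*sqrt(467) (I = 4*sqrt(1101 + 767) = 4*sqrt(1868) = 4*(2*sqrt(467)) = 8*sqrt(467) ≈ 172.88)
x(Q) = 309 (x(Q) = -13 + 322 = 309)
x(I) - V(224, b(8)) = 309 - (-998 + 21 + 224) = 309 - 1*(-753) = 309 + 753 = 1062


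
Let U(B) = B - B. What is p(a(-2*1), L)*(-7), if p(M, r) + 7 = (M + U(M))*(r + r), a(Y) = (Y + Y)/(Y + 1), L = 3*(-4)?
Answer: 721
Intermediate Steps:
L = -12
U(B) = 0
a(Y) = 2*Y/(1 + Y) (a(Y) = (2*Y)/(1 + Y) = 2*Y/(1 + Y))
p(M, r) = -7 + 2*M*r (p(M, r) = -7 + (M + 0)*(r + r) = -7 + M*(2*r) = -7 + 2*M*r)
p(a(-2*1), L)*(-7) = (-7 + 2*(2*(-2*1)/(1 - 2*1))*(-12))*(-7) = (-7 + 2*(2*(-2)/(1 - 2))*(-12))*(-7) = (-7 + 2*(2*(-2)/(-1))*(-12))*(-7) = (-7 + 2*(2*(-2)*(-1))*(-12))*(-7) = (-7 + 2*4*(-12))*(-7) = (-7 - 96)*(-7) = -103*(-7) = 721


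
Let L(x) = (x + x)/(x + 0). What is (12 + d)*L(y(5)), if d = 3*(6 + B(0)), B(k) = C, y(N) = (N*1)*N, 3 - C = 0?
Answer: 78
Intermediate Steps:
C = 3 (C = 3 - 1*0 = 3 + 0 = 3)
y(N) = N² (y(N) = N*N = N²)
L(x) = 2 (L(x) = (2*x)/x = 2)
B(k) = 3
d = 27 (d = 3*(6 + 3) = 3*9 = 27)
(12 + d)*L(y(5)) = (12 + 27)*2 = 39*2 = 78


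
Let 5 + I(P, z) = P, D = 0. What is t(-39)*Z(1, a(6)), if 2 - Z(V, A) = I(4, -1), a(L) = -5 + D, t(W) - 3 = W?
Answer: -108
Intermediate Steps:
t(W) = 3 + W
a(L) = -5 (a(L) = -5 + 0 = -5)
I(P, z) = -5 + P
Z(V, A) = 3 (Z(V, A) = 2 - (-5 + 4) = 2 - 1*(-1) = 2 + 1 = 3)
t(-39)*Z(1, a(6)) = (3 - 39)*3 = -36*3 = -108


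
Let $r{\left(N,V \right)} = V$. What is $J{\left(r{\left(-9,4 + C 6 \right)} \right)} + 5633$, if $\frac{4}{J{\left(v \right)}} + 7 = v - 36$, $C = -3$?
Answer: $\frac{321077}{57} \approx 5632.9$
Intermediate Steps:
$J{\left(v \right)} = \frac{4}{-43 + v}$ ($J{\left(v \right)} = \frac{4}{-7 + \left(v - 36\right)} = \frac{4}{-7 + \left(-36 + v\right)} = \frac{4}{-43 + v}$)
$J{\left(r{\left(-9,4 + C 6 \right)} \right)} + 5633 = \frac{4}{-43 + \left(4 - 18\right)} + 5633 = \frac{4}{-43 - 14} + 5633 = \frac{4}{-57} + 5633 = 4 \left(- \frac{1}{57}\right) + 5633 = - \frac{4}{57} + 5633 = \frac{321077}{57}$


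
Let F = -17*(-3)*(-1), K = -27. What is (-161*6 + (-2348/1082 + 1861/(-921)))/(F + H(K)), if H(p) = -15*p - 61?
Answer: -483408181/145990473 ≈ -3.3112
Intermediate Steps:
F = -51 (F = 51*(-1) = -51)
H(p) = -61 - 15*p
(-161*6 + (-2348/1082 + 1861/(-921)))/(F + H(K)) = (-161*6 + (-2348/1082 + 1861/(-921)))/(-51 + (-61 - 15*(-27))) = (-966 + (-2348*1/1082 + 1861*(-1/921)))/(-51 + (-61 + 405)) = (-966 + (-1174/541 - 1861/921))/(-51 + 344) = (-966 - 2088055/498261)/293 = -483408181/498261*1/293 = -483408181/145990473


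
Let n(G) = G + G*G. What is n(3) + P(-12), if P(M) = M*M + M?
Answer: 144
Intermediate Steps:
P(M) = M + M² (P(M) = M² + M = M + M²)
n(G) = G + G²
n(3) + P(-12) = 3*(1 + 3) - 12*(1 - 12) = 3*4 - 12*(-11) = 12 + 132 = 144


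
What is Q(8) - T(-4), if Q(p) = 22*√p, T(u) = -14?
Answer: 14 + 44*√2 ≈ 76.225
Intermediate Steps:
Q(8) - T(-4) = 22*√8 - 1*(-14) = 22*(2*√2) + 14 = 44*√2 + 14 = 14 + 44*√2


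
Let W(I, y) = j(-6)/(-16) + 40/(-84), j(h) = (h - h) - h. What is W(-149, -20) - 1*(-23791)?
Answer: 3996745/168 ≈ 23790.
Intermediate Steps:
j(h) = -h (j(h) = 0 - h = -h)
W(I, y) = -143/168 (W(I, y) = -1*(-6)/(-16) + 40/(-84) = 6*(-1/16) + 40*(-1/84) = -3/8 - 10/21 = -143/168)
W(-149, -20) - 1*(-23791) = -143/168 - 1*(-23791) = -143/168 + 23791 = 3996745/168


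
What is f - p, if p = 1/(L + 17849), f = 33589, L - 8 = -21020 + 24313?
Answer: 710407349/21150 ≈ 33589.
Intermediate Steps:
L = 3301 (L = 8 + (-21020 + 24313) = 8 + 3293 = 3301)
p = 1/21150 (p = 1/(3301 + 17849) = 1/21150 ≈ 4.7281e-5)
f - p = 33589 - 1*1/21150 = 33589 - 1/21150 = 710407349/21150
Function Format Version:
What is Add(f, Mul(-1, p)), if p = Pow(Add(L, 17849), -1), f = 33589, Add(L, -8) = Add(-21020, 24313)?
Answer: Rational(710407349, 21150) ≈ 33589.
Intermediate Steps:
L = 3301 (L = Add(8, Add(-21020, 24313)) = Add(8, 3293) = 3301)
p = Rational(1, 21150) (p = Pow(Add(3301, 17849), -1) = Pow(21150, -1) = Rational(1, 21150) ≈ 4.7281e-5)
Add(f, Mul(-1, p)) = Add(33589, Mul(-1, Rational(1, 21150))) = Add(33589, Rational(-1, 21150)) = Rational(710407349, 21150)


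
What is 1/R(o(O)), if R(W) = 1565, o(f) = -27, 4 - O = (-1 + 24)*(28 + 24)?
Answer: 1/1565 ≈ 0.00063898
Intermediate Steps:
O = -1192 (O = 4 - (-1 + 24)*(28 + 24) = 4 - 23*52 = 4 - 1*1196 = 4 - 1196 = -1192)
1/R(o(O)) = 1/1565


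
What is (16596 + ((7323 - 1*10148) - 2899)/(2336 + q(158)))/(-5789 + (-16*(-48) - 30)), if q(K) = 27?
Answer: -39210624/11935513 ≈ -3.2852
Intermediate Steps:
(16596 + ((7323 - 1*10148) - 2899)/(2336 + q(158)))/(-5789 + (-16*(-48) - 30)) = (16596 + ((7323 - 1*10148) - 2899)/(2336 + 27))/(-5789 + (-16*(-48) - 30)) = (16596 + ((7323 - 10148) - 2899)/2363)/(-5789 + (768 - 30)) = (16596 + (-2825 - 2899)*(1/2363))/(-5789 + 738) = (16596 - 5724*1/2363)/(-5051) = (16596 - 5724/2363)*(-1/5051) = (39210624/2363)*(-1/5051) = -39210624/11935513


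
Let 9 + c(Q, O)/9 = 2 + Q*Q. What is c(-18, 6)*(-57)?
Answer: -162621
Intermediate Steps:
c(Q, O) = -63 + 9*Q**2 (c(Q, O) = -81 + 9*(2 + Q*Q) = -81 + 9*(2 + Q**2) = -81 + (18 + 9*Q**2) = -63 + 9*Q**2)
c(-18, 6)*(-57) = (-63 + 9*(-18)**2)*(-57) = (-63 + 9*324)*(-57) = (-63 + 2916)*(-57) = 2853*(-57) = -162621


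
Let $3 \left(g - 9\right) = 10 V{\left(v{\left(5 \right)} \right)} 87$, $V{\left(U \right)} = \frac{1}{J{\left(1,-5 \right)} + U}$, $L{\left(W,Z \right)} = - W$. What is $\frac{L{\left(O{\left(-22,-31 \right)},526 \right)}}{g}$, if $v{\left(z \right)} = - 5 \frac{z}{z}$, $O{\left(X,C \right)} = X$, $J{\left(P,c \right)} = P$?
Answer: $- \frac{44}{127} \approx -0.34646$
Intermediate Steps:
$v{\left(z \right)} = -5$ ($v{\left(z \right)} = \left(-5\right) 1 = -5$)
$V{\left(U \right)} = \frac{1}{1 + U}$
$g = - \frac{127}{2}$ ($g = 9 + \frac{\frac{10}{1 - 5} \cdot 87}{3} = 9 + \frac{\frac{10}{-4} \cdot 87}{3} = 9 + \frac{10 \left(- \frac{1}{4}\right) 87}{3} = 9 + \frac{\left(- \frac{5}{2}\right) 87}{3} = 9 + \frac{1}{3} \left(- \frac{435}{2}\right) = 9 - \frac{145}{2} = - \frac{127}{2} \approx -63.5$)
$\frac{L{\left(O{\left(-22,-31 \right)},526 \right)}}{g} = \frac{\left(-1\right) \left(-22\right)}{- \frac{127}{2}} = 22 \left(- \frac{2}{127}\right) = - \frac{44}{127}$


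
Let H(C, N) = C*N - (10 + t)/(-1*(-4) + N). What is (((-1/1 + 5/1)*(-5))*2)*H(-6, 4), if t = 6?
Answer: 1040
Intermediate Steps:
H(C, N) = -16/(4 + N) + C*N (H(C, N) = C*N - (10 + 6)/(-1*(-4) + N) = C*N - 16/(4 + N) = -16/(4 + N) + C*N)
(((-1/1 + 5/1)*(-5))*2)*H(-6, 4) = (((-1/1 + 5/1)*(-5))*2)*((-16 - 6*4**2 + 4*(-6)*4)/(4 + 4)) = (((-1*1 + 5*1)*(-5))*2)*((-16 - 6*16 - 96)/8) = (((-1 + 5)*(-5))*2)*((-16 - 96 - 96)/8) = ((4*(-5))*2)*((1/8)*(-208)) = -20*2*(-26) = -40*(-26) = 1040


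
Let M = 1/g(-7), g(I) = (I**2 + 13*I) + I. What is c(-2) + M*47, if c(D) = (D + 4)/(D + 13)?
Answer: -419/539 ≈ -0.77737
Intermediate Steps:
g(I) = I**2 + 14*I
c(D) = (4 + D)/(13 + D)
M = -1/49 (M = 1/(-7*(14 - 7)) = 1/(-7*7) = 1/(-49) = -1/49 ≈ -0.020408)
c(-2) + M*47 = (4 - 2)/(13 - 2) - 1/49*47 = 2/11 - 47/49 = -419/539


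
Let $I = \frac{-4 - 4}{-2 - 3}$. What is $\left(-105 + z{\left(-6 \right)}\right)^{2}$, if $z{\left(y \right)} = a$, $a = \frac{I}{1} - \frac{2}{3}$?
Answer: $\frac{2436721}{225} \approx 10830.0$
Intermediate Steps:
$I = \frac{8}{5}$ ($I = - \frac{8}{-5} = \left(-8\right) \left(- \frac{1}{5}\right) = \frac{8}{5} \approx 1.6$)
$a = \frac{14}{15}$ ($a = \frac{8}{5 \cdot 1} - \frac{2}{3} = \frac{8}{5} \cdot 1 - \frac{2}{3} = \frac{8}{5} - \frac{2}{3} = \frac{14}{15} \approx 0.93333$)
$z{\left(y \right)} = \frac{14}{15}$
$\left(-105 + z{\left(-6 \right)}\right)^{2} = \left(-105 + \frac{14}{15}\right)^{2} = \left(- \frac{1561}{15}\right)^{2} = \frac{2436721}{225}$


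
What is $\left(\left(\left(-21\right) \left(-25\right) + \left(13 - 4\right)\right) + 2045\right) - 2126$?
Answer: $453$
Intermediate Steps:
$\left(\left(\left(-21\right) \left(-25\right) + \left(13 - 4\right)\right) + 2045\right) - 2126 = \left(\left(525 + 9\right) + 2045\right) - 2126 = \left(534 + 2045\right) - 2126 = 2579 - 2126 = 453$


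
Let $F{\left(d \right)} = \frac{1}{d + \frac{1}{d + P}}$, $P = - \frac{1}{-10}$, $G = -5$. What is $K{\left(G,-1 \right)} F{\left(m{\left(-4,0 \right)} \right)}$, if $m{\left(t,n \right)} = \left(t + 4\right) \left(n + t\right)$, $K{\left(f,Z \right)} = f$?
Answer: $- \frac{1}{2} \approx -0.5$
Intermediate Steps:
$P = \frac{1}{10}$ ($P = \left(-1\right) \left(- \frac{1}{10}\right) = \frac{1}{10} \approx 0.1$)
$m{\left(t,n \right)} = \left(4 + t\right) \left(n + t\right)$
$F{\left(d \right)} = \frac{1}{d + \frac{1}{\frac{1}{10} + d}}$ ($F{\left(d \right)} = \frac{1}{d + \frac{1}{d + \frac{1}{10}}} = \frac{1}{d + \frac{1}{\frac{1}{10} + d}}$)
$K{\left(G,-1 \right)} F{\left(m{\left(-4,0 \right)} \right)} = - 5 \frac{1 + 10 \left(\left(-4\right)^{2} + 4 \cdot 0 + 4 \left(-4\right) + 0 \left(-4\right)\right)}{10 + \left(\left(-4\right)^{2} + 4 \cdot 0 + 4 \left(-4\right) + 0 \left(-4\right)\right) + 10 \left(\left(-4\right)^{2} + 4 \cdot 0 + 4 \left(-4\right) + 0 \left(-4\right)\right)^{2}} = - 5 \frac{1 + 10 \left(16 + 0 - 16 + 0\right)}{10 + \left(16 + 0 - 16 + 0\right) + 10 \left(16 + 0 - 16 + 0\right)^{2}} = - 5 \frac{1 + 10 \cdot 0}{10 + 0 + 10 \cdot 0^{2}} = - 5 \frac{1 + 0}{10 + 0 + 10 \cdot 0} = - 5 \frac{1}{10 + 0 + 0} \cdot 1 = - 5 \cdot \frac{1}{10} \cdot 1 = \left(-5\right) \frac{1}{10} = - \frac{1}{2}$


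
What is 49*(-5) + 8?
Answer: -237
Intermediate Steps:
49*(-5) + 8 = -245 + 8 = -237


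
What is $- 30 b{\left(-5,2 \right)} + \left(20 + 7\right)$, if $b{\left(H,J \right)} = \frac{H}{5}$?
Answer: $57$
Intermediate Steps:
$b{\left(H,J \right)} = \frac{H}{5}$ ($b{\left(H,J \right)} = H \frac{1}{5} = \frac{H}{5}$)
$- 30 b{\left(-5,2 \right)} + \left(20 + 7\right) = - 30 \cdot \frac{1}{5} \left(-5\right) + \left(20 + 7\right) = \left(-30\right) \left(-1\right) + 27 = 30 + 27 = 57$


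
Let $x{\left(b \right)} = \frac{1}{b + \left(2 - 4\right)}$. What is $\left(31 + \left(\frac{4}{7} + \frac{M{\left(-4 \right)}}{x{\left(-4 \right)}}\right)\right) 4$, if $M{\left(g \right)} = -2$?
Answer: $\frac{1220}{7} \approx 174.29$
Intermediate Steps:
$x{\left(b \right)} = \frac{1}{-2 + b}$ ($x{\left(b \right)} = \frac{1}{b + \left(2 - 4\right)} = \frac{1}{b - 2} = \frac{1}{-2 + b}$)
$\left(31 + \left(\frac{4}{7} + \frac{M{\left(-4 \right)}}{x{\left(-4 \right)}}\right)\right) 4 = \left(31 + \left(\frac{4}{7} - \frac{2}{\frac{1}{-2 - 4}}\right)\right) 4 = \left(31 - \left(- \frac{4}{7} + \frac{2}{\frac{1}{-6}}\right)\right) 4 = \left(31 - \left(- \frac{4}{7} + \frac{2}{- \frac{1}{6}}\right)\right) 4 = \left(31 + \left(\frac{4}{7} - -12\right)\right) 4 = \left(31 + \left(\frac{4}{7} + 12\right)\right) 4 = \left(31 + \frac{88}{7}\right) 4 = \frac{305}{7} \cdot 4 = \frac{1220}{7}$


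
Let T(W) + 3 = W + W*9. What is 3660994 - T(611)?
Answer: 3654887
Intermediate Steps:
T(W) = -3 + 10*W (T(W) = -3 + (W + W*9) = -3 + (W + 9*W) = -3 + 10*W)
3660994 - T(611) = 3660994 - (-3 + 10*611) = 3660994 - (-3 + 6110) = 3660994 - 1*6107 = 3660994 - 6107 = 3654887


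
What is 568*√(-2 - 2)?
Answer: 1136*I ≈ 1136.0*I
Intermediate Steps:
568*√(-2 - 2) = 568*√(-4) = 568*(2*I) = 1136*I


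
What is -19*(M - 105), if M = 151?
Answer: -874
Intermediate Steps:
-19*(M - 105) = -19*(151 - 105) = -19*46 = -874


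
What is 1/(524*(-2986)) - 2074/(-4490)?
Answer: 1622554323/3512670680 ≈ 0.46191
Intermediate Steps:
1/(524*(-2986)) - 2074/(-4490) = (1/524)*(-1/2986) - 2074*(-1/4490) = -1/1564664 + 1037/2245 = 1622554323/3512670680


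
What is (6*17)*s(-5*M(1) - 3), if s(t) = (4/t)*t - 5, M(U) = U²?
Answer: -102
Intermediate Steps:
s(t) = -1 (s(t) = 4 - 5 = -1)
(6*17)*s(-5*M(1) - 3) = (6*17)*(-1) = 102*(-1) = -102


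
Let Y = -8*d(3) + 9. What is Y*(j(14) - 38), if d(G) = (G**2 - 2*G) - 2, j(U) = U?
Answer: -24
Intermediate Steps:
d(G) = -2 + G**2 - 2*G
Y = 1 (Y = -8*(-2 + 3**2 - 2*3) + 9 = -8*(-2 + 9 - 6) + 9 = -8*1 + 9 = -8 + 9 = 1)
Y*(j(14) - 38) = 1*(14 - 38) = 1*(-24) = -24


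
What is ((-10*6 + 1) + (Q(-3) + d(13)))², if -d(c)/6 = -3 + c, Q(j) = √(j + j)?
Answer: (119 - I*√6)² ≈ 14155.0 - 582.98*I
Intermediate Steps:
Q(j) = √2*√j (Q(j) = √(2*j) = √2*√j)
d(c) = 18 - 6*c (d(c) = -6*(-3 + c) = 18 - 6*c)
((-10*6 + 1) + (Q(-3) + d(13)))² = ((-10*6 + 1) + (√2*√(-3) + (18 - 6*13)))² = ((-60 + 1) + (√2*(I*√3) + (18 - 78)))² = (-59 + (I*√6 - 60))² = (-59 + (-60 + I*√6))² = (-119 + I*√6)²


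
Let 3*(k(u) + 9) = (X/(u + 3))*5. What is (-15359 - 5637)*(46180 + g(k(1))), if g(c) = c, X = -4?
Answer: -2908113968/3 ≈ -9.6937e+8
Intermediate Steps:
k(u) = -9 - 20/(3*(3 + u)) (k(u) = -9 + (-4/(u + 3)*5)/3 = -9 + (-4/(3 + u)*5)/3 = -9 + (-20/(3 + u))/3 = -9 - 20/(3*(3 + u)))
(-15359 - 5637)*(46180 + g(k(1))) = (-15359 - 5637)*(46180 + (-101 - 27*1)/(3*(3 + 1))) = -20996*(46180 + (⅓)*(-101 - 27)/4) = -20996*(46180 + (⅓)*(¼)*(-128)) = -20996*(46180 - 32/3) = -20996*138508/3 = -2908113968/3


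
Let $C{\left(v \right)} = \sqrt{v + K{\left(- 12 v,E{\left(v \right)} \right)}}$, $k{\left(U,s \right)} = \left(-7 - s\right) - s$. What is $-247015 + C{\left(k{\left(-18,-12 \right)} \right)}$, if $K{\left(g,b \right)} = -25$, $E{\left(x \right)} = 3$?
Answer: $-247015 + 2 i \sqrt{2} \approx -2.4702 \cdot 10^{5} + 2.8284 i$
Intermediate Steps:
$k{\left(U,s \right)} = -7 - 2 s$
$C{\left(v \right)} = \sqrt{-25 + v}$ ($C{\left(v \right)} = \sqrt{v - 25} = \sqrt{-25 + v}$)
$-247015 + C{\left(k{\left(-18,-12 \right)} \right)} = -247015 + \sqrt{-25 - -17} = -247015 + \sqrt{-25 + \left(-7 + 24\right)} = -247015 + \sqrt{-25 + 17} = -247015 + \sqrt{-8} = -247015 + 2 i \sqrt{2}$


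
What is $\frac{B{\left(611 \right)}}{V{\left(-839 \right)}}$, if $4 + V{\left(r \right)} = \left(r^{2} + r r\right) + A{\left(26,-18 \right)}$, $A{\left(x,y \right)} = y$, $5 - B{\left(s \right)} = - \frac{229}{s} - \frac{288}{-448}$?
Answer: $\frac{40477}{12042492280} \approx 3.3612 \cdot 10^{-6}$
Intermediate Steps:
$B{\left(s \right)} = \frac{61}{14} + \frac{229}{s}$ ($B{\left(s \right)} = 5 - \left(- \frac{229}{s} - \frac{288}{-448}\right) = 5 - \left(- \frac{229}{s} - - \frac{9}{14}\right) = 5 - \left(- \frac{229}{s} + \frac{9}{14}\right) = 5 - \left(\frac{9}{14} - \frac{229}{s}\right) = \frac{61}{14} + \frac{229}{s}$)
$V{\left(r \right)} = -22 + 2 r^{2}$ ($V{\left(r \right)} = -4 - \left(18 - r^{2} - r r\right) = -4 + \left(\left(r^{2} + r^{2}\right) - 18\right) = -4 + \left(2 r^{2} - 18\right) = -4 + \left(-18 + 2 r^{2}\right) = -22 + 2 r^{2}$)
$\frac{B{\left(611 \right)}}{V{\left(-839 \right)}} = \frac{\frac{61}{14} + \frac{229}{611}}{-22 + 2 \left(-839\right)^{2}} = \frac{\frac{61}{14} + 229 \cdot \frac{1}{611}}{-22 + 2 \cdot 703921} = \frac{\frac{61}{14} + \frac{229}{611}}{-22 + 1407842} = \frac{40477}{8554 \cdot 1407820} = \frac{40477}{8554} \cdot \frac{1}{1407820} = \frac{40477}{12042492280}$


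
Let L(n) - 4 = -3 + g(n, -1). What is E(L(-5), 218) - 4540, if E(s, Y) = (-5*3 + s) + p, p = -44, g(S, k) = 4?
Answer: -4594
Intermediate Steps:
L(n) = 5 (L(n) = 4 + (-3 + 4) = 4 + 1 = 5)
E(s, Y) = -59 + s (E(s, Y) = (-5*3 + s) - 44 = (-15 + s) - 44 = -59 + s)
E(L(-5), 218) - 4540 = (-59 + 5) - 4540 = -54 - 4540 = -4594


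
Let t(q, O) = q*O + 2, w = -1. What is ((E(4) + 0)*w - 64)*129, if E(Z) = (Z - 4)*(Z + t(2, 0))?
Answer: -8256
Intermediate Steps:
t(q, O) = 2 + O*q (t(q, O) = O*q + 2 = 2 + O*q)
E(Z) = (-4 + Z)*(2 + Z) (E(Z) = (Z - 4)*(Z + (2 + 0*2)) = (-4 + Z)*(Z + (2 + 0)) = (-4 + Z)*(Z + 2) = (-4 + Z)*(2 + Z))
((E(4) + 0)*w - 64)*129 = (((-8 + 4² - 2*4) + 0)*(-1) - 64)*129 = (((-8 + 16 - 8) + 0)*(-1) - 64)*129 = ((0 + 0)*(-1) - 64)*129 = (0*(-1) - 64)*129 = (0 - 64)*129 = -64*129 = -8256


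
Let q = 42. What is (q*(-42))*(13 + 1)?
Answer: -24696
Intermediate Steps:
(q*(-42))*(13 + 1) = (42*(-42))*(13 + 1) = -1764*14 = -24696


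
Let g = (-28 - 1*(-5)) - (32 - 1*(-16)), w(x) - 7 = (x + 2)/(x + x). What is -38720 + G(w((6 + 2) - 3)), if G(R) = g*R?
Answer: -392667/10 ≈ -39267.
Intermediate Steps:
w(x) = 7 + (2 + x)/(2*x) (w(x) = 7 + (x + 2)/(x + x) = 7 + (2 + x)/((2*x)) = 7 + (2 + x)*(1/(2*x)) = 7 + (2 + x)/(2*x))
g = -71 (g = (-28 + 5) - (32 + 16) = -23 - 1*48 = -23 - 48 = -71)
G(R) = -71*R
-38720 + G(w((6 + 2) - 3)) = -38720 - 71*(15/2 + 1/((6 + 2) - 3)) = -38720 - 71*(15/2 + 1/(8 - 3)) = -38720 - 71*(15/2 + 1/5) = -38720 - 71*(15/2 + ⅕) = -38720 - 71*77/10 = -38720 - 5467/10 = -392667/10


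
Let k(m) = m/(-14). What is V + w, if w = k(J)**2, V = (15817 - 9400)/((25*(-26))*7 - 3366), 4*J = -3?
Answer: -5013117/6206144 ≈ -0.80777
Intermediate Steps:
J = -3/4 (J = (1/4)*(-3) = -3/4 ≈ -0.75000)
V = -6417/7916 (V = 6417/(-650*7 - 3366) = 6417/(-4550 - 3366) = 6417/(-7916) = 6417*(-1/7916) = -6417/7916 ≈ -0.81064)
k(m) = -m/14 (k(m) = m*(-1/14) = -m/14)
w = 9/3136 (w = (-1/14*(-3/4))**2 = (3/56)**2 = 9/3136 ≈ 0.0028699)
V + w = -6417/7916 + 9/3136 = -5013117/6206144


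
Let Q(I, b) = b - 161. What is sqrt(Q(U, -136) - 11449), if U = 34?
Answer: I*sqrt(11746) ≈ 108.38*I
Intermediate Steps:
Q(I, b) = -161 + b
sqrt(Q(U, -136) - 11449) = sqrt((-161 - 136) - 11449) = sqrt(-297 - 11449) = sqrt(-11746) = I*sqrt(11746)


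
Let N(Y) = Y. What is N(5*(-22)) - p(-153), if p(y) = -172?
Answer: 62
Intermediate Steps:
N(5*(-22)) - p(-153) = 5*(-22) - 1*(-172) = -110 + 172 = 62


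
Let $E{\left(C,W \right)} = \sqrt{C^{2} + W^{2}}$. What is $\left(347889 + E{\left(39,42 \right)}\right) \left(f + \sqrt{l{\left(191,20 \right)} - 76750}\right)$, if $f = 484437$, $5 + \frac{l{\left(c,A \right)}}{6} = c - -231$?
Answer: $3 \left(115963 + \sqrt{365}\right) \left(484437 + 2 i \sqrt{18562}\right) \approx 1.6856 \cdot 10^{11} + 9.481 \cdot 10^{7} i$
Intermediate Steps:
$l{\left(c,A \right)} = 1356 + 6 c$ ($l{\left(c,A \right)} = -30 + 6 \left(c - -231\right) = -30 + 6 \left(c + 231\right) = -30 + 6 \left(231 + c\right) = -30 + \left(1386 + 6 c\right) = 1356 + 6 c$)
$\left(347889 + E{\left(39,42 \right)}\right) \left(f + \sqrt{l{\left(191,20 \right)} - 76750}\right) = \left(347889 + \sqrt{39^{2} + 42^{2}}\right) \left(484437 + \sqrt{\left(1356 + 6 \cdot 191\right) - 76750}\right) = \left(347889 + \sqrt{1521 + 1764}\right) \left(484437 + \sqrt{\left(1356 + 1146\right) - 76750}\right) = \left(347889 + \sqrt{3285}\right) \left(484437 + \sqrt{2502 - 76750}\right) = \left(347889 + 3 \sqrt{365}\right) \left(484437 + \sqrt{-74248}\right) = \left(347889 + 3 \sqrt{365}\right) \left(484437 + 2 i \sqrt{18562}\right)$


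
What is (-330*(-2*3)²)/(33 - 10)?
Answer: -11880/23 ≈ -516.52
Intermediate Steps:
(-330*(-2*3)²)/(33 - 10) = -330*(-6)²/23 = -330*36*(1/23) = -22*540*(1/23) = -11880*1/23 = -11880/23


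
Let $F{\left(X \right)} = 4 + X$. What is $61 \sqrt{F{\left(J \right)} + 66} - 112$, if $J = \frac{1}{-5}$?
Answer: $-112 + \frac{61 \sqrt{1745}}{5} \approx 397.63$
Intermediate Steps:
$J = - \frac{1}{5} \approx -0.2$
$61 \sqrt{F{\left(J \right)} + 66} - 112 = 61 \sqrt{\left(4 - \frac{1}{5}\right) + 66} - 112 = 61 \sqrt{\frac{19}{5} + 66} - 112 = 61 \sqrt{\frac{349}{5}} - 112 = 61 \frac{\sqrt{1745}}{5} - 112 = \frac{61 \sqrt{1745}}{5} - 112 = -112 + \frac{61 \sqrt{1745}}{5}$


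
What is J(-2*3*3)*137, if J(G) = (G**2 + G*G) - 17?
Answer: 86447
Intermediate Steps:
J(G) = -17 + 2*G**2 (J(G) = (G**2 + G**2) - 17 = 2*G**2 - 17 = -17 + 2*G**2)
J(-2*3*3)*137 = (-17 + 2*(-2*3*3)**2)*137 = (-17 + 2*(-6*3)**2)*137 = (-17 + 2*(-18)**2)*137 = (-17 + 2*324)*137 = (-17 + 648)*137 = 631*137 = 86447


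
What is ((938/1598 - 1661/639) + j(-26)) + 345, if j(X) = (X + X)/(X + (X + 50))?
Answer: 188390683/510561 ≈ 368.99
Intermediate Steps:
j(X) = 2*X/(50 + 2*X) (j(X) = (2*X)/(X + (50 + X)) = (2*X)/(50 + 2*X) = 2*X/(50 + 2*X))
((938/1598 - 1661/639) + j(-26)) + 345 = ((938/1598 - 1661/639) - 26/(25 - 26)) + 345 = ((938*(1/1598) - 1661*1/639) - 26/(-1)) + 345 = ((469/799 - 1661/639) - 26*(-1)) + 345 = (-1027448/510561 + 26) + 345 = 12247138/510561 + 345 = 188390683/510561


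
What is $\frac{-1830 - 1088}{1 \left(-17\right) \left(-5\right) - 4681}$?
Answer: $\frac{1459}{2298} \approx 0.6349$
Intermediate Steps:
$\frac{-1830 - 1088}{1 \left(-17\right) \left(-5\right) - 4681} = - \frac{2918}{\left(-17\right) \left(-5\right) - 4681} = - \frac{2918}{85 - 4681} = - \frac{2918}{-4596} = \left(-2918\right) \left(- \frac{1}{4596}\right) = \frac{1459}{2298}$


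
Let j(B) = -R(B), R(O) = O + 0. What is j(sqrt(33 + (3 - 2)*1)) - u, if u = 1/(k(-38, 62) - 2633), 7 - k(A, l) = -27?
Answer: 1/2599 - sqrt(34) ≈ -5.8306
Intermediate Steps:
k(A, l) = 34 (k(A, l) = 7 - 1*(-27) = 7 + 27 = 34)
R(O) = O
j(B) = -B
u = -1/2599 (u = 1/(34 - 2633) = 1/(-2599) = -1/2599 ≈ -0.00038476)
j(sqrt(33 + (3 - 2)*1)) - u = -sqrt(33 + (3 - 2)*1) - 1*(-1/2599) = -sqrt(33 + 1*1) + 1/2599 = -sqrt(33 + 1) + 1/2599 = -sqrt(34) + 1/2599 = 1/2599 - sqrt(34)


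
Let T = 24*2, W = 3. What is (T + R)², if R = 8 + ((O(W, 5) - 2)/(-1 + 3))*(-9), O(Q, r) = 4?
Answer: 2209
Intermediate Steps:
T = 48
R = -1 (R = 8 + ((4 - 2)/(-1 + 3))*(-9) = 8 + (2/2)*(-9) = 8 + (2*(½))*(-9) = 8 + 1*(-9) = 8 - 9 = -1)
(T + R)² = (48 - 1)² = 47² = 2209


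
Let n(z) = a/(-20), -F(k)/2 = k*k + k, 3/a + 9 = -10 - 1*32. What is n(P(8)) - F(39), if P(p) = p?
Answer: 1060801/340 ≈ 3120.0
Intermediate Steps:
a = -1/17 (a = 3/(-9 + (-10 - 1*32)) = 3/(-9 + (-10 - 32)) = 3/(-9 - 42) = 3/(-51) = 3*(-1/51) = -1/17 ≈ -0.058824)
F(k) = -2*k - 2*k² (F(k) = -2*(k*k + k) = -2*(k² + k) = -2*(k + k²) = -2*k - 2*k²)
n(z) = 1/340 (n(z) = -1/17/(-20) = -1/17*(-1/20) = 1/340)
n(P(8)) - F(39) = 1/340 - (-2)*39*(1 + 39) = 1/340 - (-2)*39*40 = 1/340 - 1*(-3120) = 1/340 + 3120 = 1060801/340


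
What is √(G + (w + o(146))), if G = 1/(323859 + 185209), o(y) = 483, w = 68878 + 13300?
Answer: √5355404262199383/254534 ≈ 287.51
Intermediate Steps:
w = 82178
G = 1/509068 ≈ 1.9644e-6
√(G + (w + o(146))) = √(1/509068 + (82178 + 483)) = √(1/509068 + 82661) = √(42080069949/509068) = √5355404262199383/254534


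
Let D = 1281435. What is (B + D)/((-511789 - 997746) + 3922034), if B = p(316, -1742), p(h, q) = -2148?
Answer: 1279287/2412499 ≈ 0.53027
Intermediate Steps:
B = -2148
(B + D)/((-511789 - 997746) + 3922034) = (-2148 + 1281435)/((-511789 - 997746) + 3922034) = 1279287/(-1509535 + 3922034) = 1279287/2412499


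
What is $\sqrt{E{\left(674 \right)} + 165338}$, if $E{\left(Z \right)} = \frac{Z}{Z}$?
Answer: $3 \sqrt{18371} \approx 406.62$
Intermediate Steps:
$E{\left(Z \right)} = 1$
$\sqrt{E{\left(674 \right)} + 165338} = \sqrt{1 + 165338} = \sqrt{165339} = 3 \sqrt{18371}$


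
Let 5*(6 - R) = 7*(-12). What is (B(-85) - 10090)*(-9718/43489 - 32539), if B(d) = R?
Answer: 71230387475104/217445 ≈ 3.2758e+8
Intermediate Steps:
R = 114/5 (R = 6 - 7*(-12)/5 = 6 - 1/5*(-84) = 6 + 84/5 = 114/5 ≈ 22.800)
B(d) = 114/5
(B(-85) - 10090)*(-9718/43489 - 32539) = (114/5 - 10090)*(-9718/43489 - 32539) = -50336*(-9718*1/43489 - 32539)/5 = -50336*(-9718/43489 - 32539)/5 = -50336/5*(-1415098289/43489) = 71230387475104/217445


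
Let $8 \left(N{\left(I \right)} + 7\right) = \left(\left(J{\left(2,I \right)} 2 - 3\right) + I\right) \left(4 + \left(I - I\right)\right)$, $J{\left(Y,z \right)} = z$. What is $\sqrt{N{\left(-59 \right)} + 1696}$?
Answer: $\sqrt{1599} \approx 39.987$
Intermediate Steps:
$N{\left(I \right)} = - \frac{17}{2} + \frac{3 I}{2}$ ($N{\left(I \right)} = -7 + \frac{\left(\left(I 2 - 3\right) + I\right) \left(4 + \left(I - I\right)\right)}{8} = -7 + \frac{\left(\left(2 I - 3\right) + I\right) \left(4 + 0\right)}{8} = -7 + \frac{\left(\left(-3 + 2 I\right) + I\right) 4}{8} = -7 + \frac{\left(-3 + 3 I\right) 4}{8} = -7 + \frac{-12 + 12 I}{8} = -7 + \left(- \frac{3}{2} + \frac{3 I}{2}\right) = - \frac{17}{2} + \frac{3 I}{2}$)
$\sqrt{N{\left(-59 \right)} + 1696} = \sqrt{\left(- \frac{17}{2} + \frac{3}{2} \left(-59\right)\right) + 1696} = \sqrt{\left(- \frac{17}{2} - \frac{177}{2}\right) + 1696} = \sqrt{-97 + 1696} = \sqrt{1599}$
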